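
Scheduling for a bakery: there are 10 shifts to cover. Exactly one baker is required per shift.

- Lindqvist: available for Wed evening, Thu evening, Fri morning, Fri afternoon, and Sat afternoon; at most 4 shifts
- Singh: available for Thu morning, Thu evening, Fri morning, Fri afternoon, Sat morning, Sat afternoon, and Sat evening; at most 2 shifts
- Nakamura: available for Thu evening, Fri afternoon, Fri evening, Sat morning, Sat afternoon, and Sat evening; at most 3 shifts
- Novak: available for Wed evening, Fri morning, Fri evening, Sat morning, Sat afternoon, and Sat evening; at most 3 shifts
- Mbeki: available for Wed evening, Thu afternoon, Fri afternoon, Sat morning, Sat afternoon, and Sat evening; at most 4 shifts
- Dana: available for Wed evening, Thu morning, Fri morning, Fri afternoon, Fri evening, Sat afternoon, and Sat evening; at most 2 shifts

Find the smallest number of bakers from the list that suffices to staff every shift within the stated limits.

10 slots to fill and no one can take more than 4, so at least ⌈10/4⌉ = 3 bakers are needed.
Lindqvist, Mbeki, and Dana alone can cover everything: Wed evening→Lindqvist, Thu morning→Dana, Thu afternoon→Mbeki, Thu evening→Lindqvist, Fri morning→Lindqvist, Fri afternoon→Lindqvist, Fri evening→Dana, Sat morning→Mbeki, Sat afternoon→Mbeki, Sat evening→Mbeki.

3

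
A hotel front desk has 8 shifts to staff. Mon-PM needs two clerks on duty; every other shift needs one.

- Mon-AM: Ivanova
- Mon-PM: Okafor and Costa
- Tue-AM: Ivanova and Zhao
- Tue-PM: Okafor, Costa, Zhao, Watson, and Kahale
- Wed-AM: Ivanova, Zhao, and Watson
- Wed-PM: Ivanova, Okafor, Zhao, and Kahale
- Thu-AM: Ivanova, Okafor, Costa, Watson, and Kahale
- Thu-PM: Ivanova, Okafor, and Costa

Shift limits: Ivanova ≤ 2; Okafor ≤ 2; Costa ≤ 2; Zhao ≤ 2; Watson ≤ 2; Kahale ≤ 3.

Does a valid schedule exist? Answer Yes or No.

Mon-AM can only be covered by Ivanova, so that assignment is forced.
Mon-PM can only be covered by Okafor and Costa, so that assignment is forced.
One valid schedule: Mon-AM→Ivanova, Mon-PM→Okafor+Costa, Tue-AM→Ivanova, Tue-PM→Costa, Wed-AM→Zhao, Wed-PM→Zhao, Thu-AM→Watson, Thu-PM→Okafor.
Loads: Ivanova 2/2, Okafor 2/2, Costa 2/2, Zhao 2/2, Watson 1/2, Kahale 0/3 — all within limits.

Yes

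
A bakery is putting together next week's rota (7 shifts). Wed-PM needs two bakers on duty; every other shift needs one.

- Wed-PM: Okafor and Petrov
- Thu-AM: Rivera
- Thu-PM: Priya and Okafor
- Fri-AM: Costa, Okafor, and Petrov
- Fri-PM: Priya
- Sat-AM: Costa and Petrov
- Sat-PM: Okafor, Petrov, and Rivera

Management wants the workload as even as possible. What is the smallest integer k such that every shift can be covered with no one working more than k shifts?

2

With 5 bakers and 8 worker-slots to fill, someone must work at least ⌈8/5⌉ = 2 shifts, so k ≥ 2.
k = 2 works: Wed-PM→Okafor+Petrov, Thu-AM→Rivera, Thu-PM→Priya, Fri-AM→Costa, Fri-PM→Priya, Sat-AM→Costa, Sat-PM→Okafor.
Loads: Priya 2, Costa 2, Okafor 2, Petrov 1, Rivera 1 — all ≤ 2.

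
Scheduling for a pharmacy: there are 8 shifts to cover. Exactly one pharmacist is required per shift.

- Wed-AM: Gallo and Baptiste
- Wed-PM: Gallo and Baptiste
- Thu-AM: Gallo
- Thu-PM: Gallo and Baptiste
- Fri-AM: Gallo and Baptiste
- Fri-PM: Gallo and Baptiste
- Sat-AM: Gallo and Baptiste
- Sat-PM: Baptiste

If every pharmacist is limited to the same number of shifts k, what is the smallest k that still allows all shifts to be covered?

4

With 2 pharmacists and 8 worker-slots to fill, someone must work at least ⌈8/2⌉ = 4 shifts, so k ≥ 4.
k = 4 works: Wed-AM→Gallo, Wed-PM→Gallo, Thu-AM→Gallo, Thu-PM→Gallo, Fri-AM→Baptiste, Fri-PM→Baptiste, Sat-AM→Baptiste, Sat-PM→Baptiste.
Loads: Gallo 4, Baptiste 4 — all ≤ 4.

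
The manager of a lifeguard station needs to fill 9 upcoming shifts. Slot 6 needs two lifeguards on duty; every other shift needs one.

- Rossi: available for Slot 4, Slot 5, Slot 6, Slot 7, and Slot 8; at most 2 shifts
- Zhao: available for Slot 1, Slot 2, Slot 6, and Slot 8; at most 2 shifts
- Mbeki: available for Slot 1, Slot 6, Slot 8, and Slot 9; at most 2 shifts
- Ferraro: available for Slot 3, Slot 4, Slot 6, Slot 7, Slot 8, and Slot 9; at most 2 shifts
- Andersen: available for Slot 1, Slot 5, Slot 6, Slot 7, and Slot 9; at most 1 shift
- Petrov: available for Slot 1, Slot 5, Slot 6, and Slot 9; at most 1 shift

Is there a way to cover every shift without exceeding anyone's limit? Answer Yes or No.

Slot 2 can only be covered by Zhao, so that assignment is forced.
Slot 3 can only be covered by Ferraro, so that assignment is forced.
One valid schedule: Slot 1→Zhao, Slot 2→Zhao, Slot 3→Ferraro, Slot 4→Rossi, Slot 5→Rossi, Slot 6→Andersen+Petrov, Slot 7→Ferraro, Slot 8→Mbeki, Slot 9→Mbeki.
Loads: Rossi 2/2, Zhao 2/2, Mbeki 2/2, Ferraro 2/2, Andersen 1/1, Petrov 1/1 — all within limits.

Yes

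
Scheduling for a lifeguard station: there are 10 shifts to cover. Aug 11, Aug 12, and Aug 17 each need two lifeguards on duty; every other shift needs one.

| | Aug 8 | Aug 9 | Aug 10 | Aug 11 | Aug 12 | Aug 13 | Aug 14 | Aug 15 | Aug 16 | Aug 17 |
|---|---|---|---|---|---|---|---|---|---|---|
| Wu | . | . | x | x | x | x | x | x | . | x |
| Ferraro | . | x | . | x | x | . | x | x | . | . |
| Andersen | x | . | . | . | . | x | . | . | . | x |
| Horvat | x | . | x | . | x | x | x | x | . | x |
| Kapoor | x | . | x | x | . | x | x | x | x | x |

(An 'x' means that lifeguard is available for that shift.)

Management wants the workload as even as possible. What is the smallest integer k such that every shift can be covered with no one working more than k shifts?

3

With 5 lifeguards and 13 worker-slots to fill, someone must work at least ⌈13/5⌉ = 3 shifts, so k ≥ 3.
k = 3 works: Aug 8→Andersen, Aug 9→Ferraro, Aug 10→Wu, Aug 11→Wu+Ferraro, Aug 12→Wu+Ferraro, Aug 13→Andersen, Aug 14→Horvat, Aug 15→Horvat, Aug 16→Kapoor, Aug 17→Andersen+Horvat.
Loads: Wu 3, Ferraro 3, Andersen 3, Horvat 3, Kapoor 1 — all ≤ 3.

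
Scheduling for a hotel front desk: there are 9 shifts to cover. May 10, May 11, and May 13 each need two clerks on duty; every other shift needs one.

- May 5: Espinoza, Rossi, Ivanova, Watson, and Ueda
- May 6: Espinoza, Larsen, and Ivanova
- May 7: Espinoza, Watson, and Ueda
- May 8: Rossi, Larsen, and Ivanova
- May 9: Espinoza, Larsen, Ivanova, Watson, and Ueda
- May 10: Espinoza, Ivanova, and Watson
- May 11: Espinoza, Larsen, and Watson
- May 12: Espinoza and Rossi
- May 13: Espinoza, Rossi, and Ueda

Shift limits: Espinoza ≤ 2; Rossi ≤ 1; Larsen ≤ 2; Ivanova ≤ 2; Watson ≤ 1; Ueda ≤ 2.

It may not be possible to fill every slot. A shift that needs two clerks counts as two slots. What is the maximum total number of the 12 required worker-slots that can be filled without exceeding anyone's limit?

10

Total capacity across all clerks is 2+1+2+2+1+2 = 10, and 12 slots are needed, so at most 10 can be filled.
An assignment achieving 10: May 5→Ivanova, May 6→Espinoza, May 7→Watson, May 8→Larsen, May 9→Ueda, May 10→Ivanova, May 11→Larsen, May 12→Espinoza, May 13→Rossi+Ueda.
Loads: Espinoza 2/2, Rossi 1/1, Larsen 2/2, Ivanova 2/2, Watson 1/1, Ueda 2/2.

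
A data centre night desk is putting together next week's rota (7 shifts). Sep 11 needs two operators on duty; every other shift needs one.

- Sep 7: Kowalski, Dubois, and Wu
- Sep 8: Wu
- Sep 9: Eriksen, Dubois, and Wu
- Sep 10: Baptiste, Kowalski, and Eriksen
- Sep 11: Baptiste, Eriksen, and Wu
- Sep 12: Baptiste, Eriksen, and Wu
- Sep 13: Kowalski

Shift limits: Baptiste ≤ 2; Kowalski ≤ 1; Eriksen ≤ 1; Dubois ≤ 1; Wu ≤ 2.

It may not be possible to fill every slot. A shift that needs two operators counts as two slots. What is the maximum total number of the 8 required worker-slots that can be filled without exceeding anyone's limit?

Total capacity across all operators is 2+1+1+1+2 = 7, and 8 slots are needed, so at most 7 can be filled.
An assignment achieving 7: Sep 7→Dubois, Sep 8→Wu, Sep 9→Eriksen, Sep 10→Baptiste, Sep 11→Baptiste+Wu, Sep 13→Kowalski.
Loads: Baptiste 2/2, Kowalski 1/1, Eriksen 1/1, Dubois 1/1, Wu 2/2.

7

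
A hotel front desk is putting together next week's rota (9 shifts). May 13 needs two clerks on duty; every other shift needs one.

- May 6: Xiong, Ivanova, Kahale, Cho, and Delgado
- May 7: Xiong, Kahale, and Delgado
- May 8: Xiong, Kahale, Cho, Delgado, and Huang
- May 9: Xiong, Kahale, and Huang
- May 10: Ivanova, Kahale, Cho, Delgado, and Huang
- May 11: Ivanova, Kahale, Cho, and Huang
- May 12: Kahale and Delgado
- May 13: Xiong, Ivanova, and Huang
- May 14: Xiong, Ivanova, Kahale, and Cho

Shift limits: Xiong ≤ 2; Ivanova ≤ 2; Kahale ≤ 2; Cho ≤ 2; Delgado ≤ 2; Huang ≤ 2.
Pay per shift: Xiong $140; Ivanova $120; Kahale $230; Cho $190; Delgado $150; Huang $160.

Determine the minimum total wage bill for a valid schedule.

$1520

Picking the cheapest available clerk for each shift independently would cost $1310, but that ignores the shift limits.
An optimal schedule: May 6→Delgado, May 7→Xiong, May 8→Huang, May 9→Xiong, May 10→Cho, May 11→Ivanova, May 12→Delgado, May 13→Ivanova+Huang, May 14→Cho.
Total: 150 + 140 + 160 + 140 + 190 + 120 + 150 + 120 + 160 + 190 = $1520.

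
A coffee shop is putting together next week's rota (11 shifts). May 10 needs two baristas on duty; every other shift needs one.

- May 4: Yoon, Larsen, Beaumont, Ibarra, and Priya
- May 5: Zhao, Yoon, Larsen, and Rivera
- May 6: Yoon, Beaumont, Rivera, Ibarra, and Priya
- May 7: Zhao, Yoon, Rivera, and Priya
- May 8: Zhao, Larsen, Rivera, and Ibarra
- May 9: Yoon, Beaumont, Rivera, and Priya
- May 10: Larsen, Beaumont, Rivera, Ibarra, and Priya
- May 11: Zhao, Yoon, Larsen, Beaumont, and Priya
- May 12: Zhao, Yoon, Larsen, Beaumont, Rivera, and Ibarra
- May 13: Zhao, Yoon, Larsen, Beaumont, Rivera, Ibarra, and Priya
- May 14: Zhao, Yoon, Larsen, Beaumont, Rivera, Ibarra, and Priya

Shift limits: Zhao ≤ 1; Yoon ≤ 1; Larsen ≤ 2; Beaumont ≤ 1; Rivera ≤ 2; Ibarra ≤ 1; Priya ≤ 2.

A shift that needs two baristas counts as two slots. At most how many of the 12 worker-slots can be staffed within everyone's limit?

10

Total capacity across all baristas is 1+1+2+1+2+1+2 = 10, and 12 slots are needed, so at most 10 can be filled.
An assignment achieving 10: May 4→Larsen, May 5→Zhao, May 6→Rivera, May 7→Yoon, May 8→Larsen, May 9→Beaumont, May 10→Rivera+Ibarra, May 11→Priya, May 13→Priya.
Loads: Zhao 1/1, Yoon 1/1, Larsen 2/2, Beaumont 1/1, Rivera 2/2, Ibarra 1/1, Priya 2/2.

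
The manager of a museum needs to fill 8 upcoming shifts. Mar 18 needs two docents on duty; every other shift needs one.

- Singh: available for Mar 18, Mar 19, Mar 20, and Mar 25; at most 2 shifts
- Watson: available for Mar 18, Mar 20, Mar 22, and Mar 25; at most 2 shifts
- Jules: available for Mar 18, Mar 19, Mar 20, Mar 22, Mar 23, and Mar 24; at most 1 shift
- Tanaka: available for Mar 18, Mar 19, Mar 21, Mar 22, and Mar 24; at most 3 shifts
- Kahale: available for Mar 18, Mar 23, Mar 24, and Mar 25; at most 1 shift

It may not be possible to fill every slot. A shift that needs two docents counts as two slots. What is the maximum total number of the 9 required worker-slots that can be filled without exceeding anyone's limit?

9

Total capacity across all docents is 2+2+1+3+1 = 9, and 9 slots are needed, so at most 9 can be filled.
An assignment achieving 9: Mar 18→Tanaka+Kahale, Mar 19→Singh, Mar 20→Singh, Mar 21→Tanaka, Mar 22→Watson, Mar 23→Jules, Mar 24→Tanaka, Mar 25→Watson.
Loads: Singh 2/2, Watson 2/2, Jules 1/1, Tanaka 3/3, Kahale 1/1.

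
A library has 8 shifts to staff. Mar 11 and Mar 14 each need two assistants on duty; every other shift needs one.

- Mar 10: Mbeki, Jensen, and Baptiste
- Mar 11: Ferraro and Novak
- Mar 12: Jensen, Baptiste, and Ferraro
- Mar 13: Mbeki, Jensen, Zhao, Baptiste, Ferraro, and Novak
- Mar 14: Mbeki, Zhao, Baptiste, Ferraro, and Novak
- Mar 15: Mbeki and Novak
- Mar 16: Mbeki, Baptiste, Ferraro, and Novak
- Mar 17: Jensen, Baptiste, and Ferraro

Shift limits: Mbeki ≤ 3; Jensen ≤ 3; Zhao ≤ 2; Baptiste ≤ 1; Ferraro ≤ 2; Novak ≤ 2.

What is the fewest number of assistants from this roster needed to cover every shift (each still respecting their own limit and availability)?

4

10 slots to fill and no one can take more than 3, so at least ⌈10/3⌉ = 4 assistants are needed.
Mbeki, Jensen, Ferraro, and Novak alone can cover everything: Mar 10→Mbeki, Mar 11→Ferraro+Novak, Mar 12→Jensen, Mar 13→Jensen, Mar 14→Mbeki+Ferraro, Mar 15→Mbeki, Mar 16→Novak, Mar 17→Jensen.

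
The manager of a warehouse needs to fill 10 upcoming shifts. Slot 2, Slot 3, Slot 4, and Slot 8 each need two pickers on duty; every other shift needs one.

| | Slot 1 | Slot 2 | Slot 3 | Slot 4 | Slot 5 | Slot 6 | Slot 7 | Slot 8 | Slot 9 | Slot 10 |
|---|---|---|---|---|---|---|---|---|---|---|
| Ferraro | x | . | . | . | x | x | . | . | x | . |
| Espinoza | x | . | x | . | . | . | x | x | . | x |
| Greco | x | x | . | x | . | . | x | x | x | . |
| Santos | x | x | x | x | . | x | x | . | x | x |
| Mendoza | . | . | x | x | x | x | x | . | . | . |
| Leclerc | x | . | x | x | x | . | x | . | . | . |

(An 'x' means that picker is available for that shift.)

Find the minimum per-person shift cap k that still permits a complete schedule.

3

With 6 pickers and 14 worker-slots to fill, someone must work at least ⌈14/6⌉ = 3 shifts, so k ≥ 3.
k = 3 works: Slot 1→Espinoza, Slot 2→Greco+Santos, Slot 3→Santos+Mendoza, Slot 4→Santos+Mendoza, Slot 5→Ferraro, Slot 6→Ferraro, Slot 7→Greco, Slot 8→Espinoza+Greco, Slot 9→Ferraro, Slot 10→Espinoza.
Loads: Ferraro 3, Espinoza 3, Greco 3, Santos 3, Mendoza 2, Leclerc 0 — all ≤ 3.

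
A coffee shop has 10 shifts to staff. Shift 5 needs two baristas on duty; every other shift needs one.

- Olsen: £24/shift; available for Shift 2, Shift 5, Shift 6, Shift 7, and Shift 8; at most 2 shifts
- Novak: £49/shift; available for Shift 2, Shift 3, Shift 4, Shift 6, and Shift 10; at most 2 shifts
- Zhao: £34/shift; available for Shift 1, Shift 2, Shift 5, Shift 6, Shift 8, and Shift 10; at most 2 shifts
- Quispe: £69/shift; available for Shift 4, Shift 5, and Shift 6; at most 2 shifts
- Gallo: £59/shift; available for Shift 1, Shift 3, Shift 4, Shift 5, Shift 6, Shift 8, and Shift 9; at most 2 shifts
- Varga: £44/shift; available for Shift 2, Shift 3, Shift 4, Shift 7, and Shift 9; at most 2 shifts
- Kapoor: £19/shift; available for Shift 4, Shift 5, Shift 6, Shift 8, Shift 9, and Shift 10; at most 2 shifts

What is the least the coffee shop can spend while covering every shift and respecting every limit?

Picking the cheapest available barista for each shift independently would cost £264, but that ignores the shift limits.
An optimal schedule: Shift 1→Zhao, Shift 2→Varga, Shift 3→Varga, Shift 4→Novak, Shift 5→Zhao+Gallo, Shift 6→Novak, Shift 7→Olsen, Shift 8→Olsen, Shift 9→Kapoor, Shift 10→Kapoor.
Total: 34 + 44 + 44 + 49 + 34 + 59 + 49 + 24 + 24 + 19 + 19 = £399.

£399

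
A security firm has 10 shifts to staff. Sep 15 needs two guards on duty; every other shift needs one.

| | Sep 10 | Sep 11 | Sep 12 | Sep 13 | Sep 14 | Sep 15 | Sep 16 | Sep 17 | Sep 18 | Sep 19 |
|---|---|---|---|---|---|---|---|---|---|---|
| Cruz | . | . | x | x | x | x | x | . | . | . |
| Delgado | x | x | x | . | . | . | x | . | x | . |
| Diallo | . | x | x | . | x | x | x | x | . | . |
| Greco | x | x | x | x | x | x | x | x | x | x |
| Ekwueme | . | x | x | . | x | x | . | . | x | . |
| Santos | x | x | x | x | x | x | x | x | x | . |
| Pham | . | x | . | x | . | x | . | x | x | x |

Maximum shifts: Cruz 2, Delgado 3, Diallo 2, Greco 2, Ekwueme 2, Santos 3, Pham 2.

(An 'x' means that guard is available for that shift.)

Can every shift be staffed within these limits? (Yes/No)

One valid schedule: Sep 10→Delgado, Sep 11→Diallo, Sep 12→Greco, Sep 13→Cruz, Sep 14→Cruz, Sep 15→Ekwueme+Santos, Sep 16→Delgado, Sep 17→Diallo, Sep 18→Delgado, Sep 19→Greco.
Loads: Cruz 2/2, Delgado 3/3, Diallo 2/2, Greco 2/2, Ekwueme 1/2, Santos 1/3, Pham 0/2 — all within limits.

Yes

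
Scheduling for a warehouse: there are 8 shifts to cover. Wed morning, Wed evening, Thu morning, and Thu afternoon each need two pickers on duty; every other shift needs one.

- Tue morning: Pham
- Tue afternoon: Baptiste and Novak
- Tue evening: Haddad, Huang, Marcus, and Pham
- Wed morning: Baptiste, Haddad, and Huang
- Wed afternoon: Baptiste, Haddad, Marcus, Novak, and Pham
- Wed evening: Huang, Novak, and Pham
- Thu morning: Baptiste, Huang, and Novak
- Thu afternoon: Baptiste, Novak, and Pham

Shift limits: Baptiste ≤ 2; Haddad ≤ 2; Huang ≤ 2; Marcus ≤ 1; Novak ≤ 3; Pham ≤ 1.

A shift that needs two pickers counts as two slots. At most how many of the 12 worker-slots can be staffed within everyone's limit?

11

Total capacity across all pickers is 2+2+2+1+3+1 = 11, and 12 slots are needed, so at most 11 can be filled.
An assignment achieving 11: Tue morning→Pham, Tue afternoon→Baptiste, Tue evening→Haddad, Wed morning→Baptiste+Haddad, Wed afternoon→Marcus, Wed evening→Huang+Novak, Thu morning→Huang+Novak, Thu afternoon→Novak.
Loads: Baptiste 2/2, Haddad 2/2, Huang 2/2, Marcus 1/1, Novak 3/3, Pham 1/1.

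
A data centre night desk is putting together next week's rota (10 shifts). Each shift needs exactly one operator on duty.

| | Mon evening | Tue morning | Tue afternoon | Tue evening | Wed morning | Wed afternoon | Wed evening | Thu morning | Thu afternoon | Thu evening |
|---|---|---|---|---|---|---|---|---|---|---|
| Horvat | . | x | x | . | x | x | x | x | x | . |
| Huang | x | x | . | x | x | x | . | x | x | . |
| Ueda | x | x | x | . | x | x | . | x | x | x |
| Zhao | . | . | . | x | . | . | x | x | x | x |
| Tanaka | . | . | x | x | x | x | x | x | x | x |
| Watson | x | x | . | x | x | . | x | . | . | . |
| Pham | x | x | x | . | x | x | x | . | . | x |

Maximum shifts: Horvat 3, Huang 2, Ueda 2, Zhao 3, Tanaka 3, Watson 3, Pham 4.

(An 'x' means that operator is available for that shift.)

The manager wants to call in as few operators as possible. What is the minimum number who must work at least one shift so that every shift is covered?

10 slots to fill and no one can take more than 4, so at least ⌈10/4⌉ = 3 operators are needed.
Horvat, Zhao, and Pham alone can cover everything: Mon evening→Pham, Tue morning→Horvat, Tue afternoon→Horvat, Tue evening→Zhao, Wed morning→Horvat, Wed afternoon→Pham, Wed evening→Pham, Thu morning→Zhao, Thu afternoon→Zhao, Thu evening→Pham.

3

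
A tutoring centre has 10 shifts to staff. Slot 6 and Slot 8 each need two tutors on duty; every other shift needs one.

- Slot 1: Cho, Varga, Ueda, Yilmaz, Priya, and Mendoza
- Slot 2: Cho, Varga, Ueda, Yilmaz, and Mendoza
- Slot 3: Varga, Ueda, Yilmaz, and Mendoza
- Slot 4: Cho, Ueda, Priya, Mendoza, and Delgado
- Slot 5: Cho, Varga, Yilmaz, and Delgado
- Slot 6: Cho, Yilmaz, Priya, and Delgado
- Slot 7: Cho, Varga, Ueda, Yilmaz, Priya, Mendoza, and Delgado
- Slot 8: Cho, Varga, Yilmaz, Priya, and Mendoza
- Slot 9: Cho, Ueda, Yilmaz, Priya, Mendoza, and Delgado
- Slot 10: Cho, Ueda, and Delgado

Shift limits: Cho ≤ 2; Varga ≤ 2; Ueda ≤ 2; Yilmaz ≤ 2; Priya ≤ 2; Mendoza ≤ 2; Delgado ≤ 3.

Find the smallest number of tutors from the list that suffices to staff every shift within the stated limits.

6

12 slots to fill and no one can take more than 3, so at least ⌈12/3⌉ = 4 tutors are needed.
Any 5 tutors together have capacity at most 3+2+2+2+2 = 11 < 12 slots, so 5 can never suffice.
Cho, Varga, Ueda, Yilmaz, Priya, and Mendoza alone can cover everything: Slot 1→Yilmaz, Slot 2→Varga, Slot 3→Varga, Slot 4→Ueda, Slot 5→Cho, Slot 6→Yilmaz+Priya, Slot 7→Mendoza, Slot 8→Priya+Mendoza, Slot 9→Ueda, Slot 10→Cho.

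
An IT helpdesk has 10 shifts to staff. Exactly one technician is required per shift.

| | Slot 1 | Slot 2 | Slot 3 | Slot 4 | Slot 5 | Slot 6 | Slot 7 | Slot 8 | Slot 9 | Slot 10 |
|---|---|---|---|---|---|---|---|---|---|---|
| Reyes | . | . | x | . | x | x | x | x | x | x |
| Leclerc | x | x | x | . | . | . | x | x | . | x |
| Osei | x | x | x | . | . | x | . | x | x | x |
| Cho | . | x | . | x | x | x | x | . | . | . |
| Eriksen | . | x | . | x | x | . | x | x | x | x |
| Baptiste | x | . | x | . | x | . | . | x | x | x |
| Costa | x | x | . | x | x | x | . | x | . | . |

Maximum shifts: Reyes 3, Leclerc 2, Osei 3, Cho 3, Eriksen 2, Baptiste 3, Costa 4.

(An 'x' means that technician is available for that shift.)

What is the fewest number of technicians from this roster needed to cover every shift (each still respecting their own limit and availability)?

3

10 slots to fill and no one can take more than 4, so at least ⌈10/4⌉ = 3 technicians are needed.
Reyes, Osei, and Costa alone can cover everything: Slot 1→Osei, Slot 2→Osei, Slot 3→Reyes, Slot 4→Costa, Slot 5→Costa, Slot 6→Costa, Slot 7→Reyes, Slot 8→Costa, Slot 9→Reyes, Slot 10→Osei.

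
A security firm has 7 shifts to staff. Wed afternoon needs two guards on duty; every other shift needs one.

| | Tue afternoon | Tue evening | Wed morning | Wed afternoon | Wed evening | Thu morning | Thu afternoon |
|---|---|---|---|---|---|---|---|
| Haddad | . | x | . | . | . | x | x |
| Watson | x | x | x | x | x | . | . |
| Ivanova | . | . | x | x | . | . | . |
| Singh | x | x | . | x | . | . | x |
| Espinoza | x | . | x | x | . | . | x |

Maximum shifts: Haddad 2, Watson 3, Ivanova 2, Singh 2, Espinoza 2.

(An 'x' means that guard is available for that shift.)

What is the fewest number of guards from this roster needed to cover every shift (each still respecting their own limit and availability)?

4

8 slots to fill and no one can take more than 3, so at least ⌈8/3⌉ = 3 guards are needed.
Any 3 guards together have capacity at most 3+2+2 = 7 < 8 slots, so 3 can never suffice.
Haddad, Watson, Ivanova, and Singh alone can cover everything: Tue afternoon→Watson, Tue evening→Singh, Wed morning→Watson, Wed afternoon→Ivanova+Singh, Wed evening→Watson, Thu morning→Haddad, Thu afternoon→Haddad.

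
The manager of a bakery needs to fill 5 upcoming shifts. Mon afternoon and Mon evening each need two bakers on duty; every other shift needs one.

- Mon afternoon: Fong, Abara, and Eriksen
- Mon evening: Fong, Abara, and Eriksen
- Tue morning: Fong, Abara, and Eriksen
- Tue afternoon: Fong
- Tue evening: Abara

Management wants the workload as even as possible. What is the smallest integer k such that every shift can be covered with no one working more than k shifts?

3

With 3 bakers and 7 worker-slots to fill, someone must work at least ⌈7/3⌉ = 3 shifts, so k ≥ 3.
k = 3 works: Mon afternoon→Fong+Abara, Mon evening→Fong+Abara, Tue morning→Eriksen, Tue afternoon→Fong, Tue evening→Abara.
Loads: Fong 3, Abara 3, Eriksen 1 — all ≤ 3.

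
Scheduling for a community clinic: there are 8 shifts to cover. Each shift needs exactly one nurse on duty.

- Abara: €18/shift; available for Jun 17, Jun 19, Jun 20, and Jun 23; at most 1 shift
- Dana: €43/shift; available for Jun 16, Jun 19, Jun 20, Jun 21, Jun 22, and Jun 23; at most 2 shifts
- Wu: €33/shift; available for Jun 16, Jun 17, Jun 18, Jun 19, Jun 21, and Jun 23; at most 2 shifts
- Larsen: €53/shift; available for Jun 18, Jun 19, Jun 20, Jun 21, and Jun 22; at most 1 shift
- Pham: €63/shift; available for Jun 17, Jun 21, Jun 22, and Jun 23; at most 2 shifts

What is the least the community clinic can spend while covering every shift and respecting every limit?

Picking the cheapest available nurse for each shift independently would cost €214, but that ignores the shift limits.
An optimal schedule: Jun 16→Dana, Jun 17→Abara, Jun 18→Wu, Jun 19→Wu, Jun 20→Dana, Jun 21→Pham, Jun 22→Larsen, Jun 23→Pham.
Total: 43 + 18 + 33 + 33 + 43 + 63 + 53 + 63 = €349.

€349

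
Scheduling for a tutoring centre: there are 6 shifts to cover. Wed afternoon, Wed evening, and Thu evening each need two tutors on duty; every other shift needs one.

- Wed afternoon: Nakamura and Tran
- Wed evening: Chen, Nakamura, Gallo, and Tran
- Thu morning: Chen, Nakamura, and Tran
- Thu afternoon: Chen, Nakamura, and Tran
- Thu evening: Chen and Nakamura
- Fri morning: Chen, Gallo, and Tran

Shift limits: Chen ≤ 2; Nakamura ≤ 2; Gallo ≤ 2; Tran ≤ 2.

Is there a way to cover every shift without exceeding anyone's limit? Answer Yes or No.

Shifts {Wed afternoon, Wed evening, Thu morning, Thu afternoon, Thu evening} need 8 worker-slots in total, but the tutors available for any of those shifts (Chen, Nakamura, Gallo, and Tran) can supply at most 7 among them. So no valid schedule exists.

No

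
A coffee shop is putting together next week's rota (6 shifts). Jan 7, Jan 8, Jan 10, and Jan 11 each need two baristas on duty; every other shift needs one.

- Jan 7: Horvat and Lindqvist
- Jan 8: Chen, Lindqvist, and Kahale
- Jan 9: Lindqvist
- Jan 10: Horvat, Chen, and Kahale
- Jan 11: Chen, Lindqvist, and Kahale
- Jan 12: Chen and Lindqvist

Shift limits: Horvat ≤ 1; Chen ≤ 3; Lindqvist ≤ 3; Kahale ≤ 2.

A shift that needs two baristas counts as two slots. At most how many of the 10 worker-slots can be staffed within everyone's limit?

9

Total capacity across all baristas is 1+3+3+2 = 9, and 10 slots are needed, so at most 9 can be filled.
An assignment achieving 9: Jan 7→Horvat+Lindqvist, Jan 8→Chen+Lindqvist, Jan 9→Lindqvist, Jan 10→Chen+Kahale, Jan 11→Kahale, Jan 12→Chen.
Loads: Horvat 1/1, Chen 3/3, Lindqvist 3/3, Kahale 2/2.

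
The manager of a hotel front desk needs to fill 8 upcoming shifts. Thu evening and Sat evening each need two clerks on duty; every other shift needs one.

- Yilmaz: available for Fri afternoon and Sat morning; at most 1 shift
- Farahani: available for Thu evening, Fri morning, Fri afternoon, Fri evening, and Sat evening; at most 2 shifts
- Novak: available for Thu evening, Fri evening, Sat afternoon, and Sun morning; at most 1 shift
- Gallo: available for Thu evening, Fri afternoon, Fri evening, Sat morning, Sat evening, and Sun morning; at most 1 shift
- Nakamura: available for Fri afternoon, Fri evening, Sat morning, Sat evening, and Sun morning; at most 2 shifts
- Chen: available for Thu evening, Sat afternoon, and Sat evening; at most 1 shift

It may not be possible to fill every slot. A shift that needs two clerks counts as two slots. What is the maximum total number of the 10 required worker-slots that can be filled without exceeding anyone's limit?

Total capacity across all clerks is 1+2+1+1+2+1 = 8, and 10 slots are needed, so at most 8 can be filled.
An assignment achieving 8: Thu evening→Farahani+Chen, Fri morning→Farahani, Fri afternoon→Nakamura, Fri evening→Nakamura, Sat morning→Yilmaz, Sat afternoon→Novak, Sun morning→Gallo.
Loads: Yilmaz 1/1, Farahani 2/2, Novak 1/1, Gallo 1/1, Nakamura 2/2, Chen 1/1.

8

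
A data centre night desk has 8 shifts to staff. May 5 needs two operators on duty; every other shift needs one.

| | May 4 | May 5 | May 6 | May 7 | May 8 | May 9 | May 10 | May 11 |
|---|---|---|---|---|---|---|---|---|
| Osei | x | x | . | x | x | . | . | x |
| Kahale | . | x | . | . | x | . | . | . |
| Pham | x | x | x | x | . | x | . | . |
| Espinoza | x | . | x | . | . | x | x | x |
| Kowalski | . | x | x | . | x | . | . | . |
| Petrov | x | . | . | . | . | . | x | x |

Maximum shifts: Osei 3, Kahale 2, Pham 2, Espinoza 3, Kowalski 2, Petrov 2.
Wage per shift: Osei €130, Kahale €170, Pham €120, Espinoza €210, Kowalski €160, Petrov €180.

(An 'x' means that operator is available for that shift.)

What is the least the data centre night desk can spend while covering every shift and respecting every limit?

Picking the cheapest available operator for each shift independently would cost €1170, but that ignores the shift limits.
An optimal schedule: May 4→Osei, May 5→Kowalski+Kahale, May 6→Kowalski, May 7→Pham, May 8→Osei, May 9→Pham, May 10→Petrov, May 11→Osei.
Total: 130 + 160 + 170 + 160 + 120 + 130 + 120 + 180 + 130 = €1300.

€1300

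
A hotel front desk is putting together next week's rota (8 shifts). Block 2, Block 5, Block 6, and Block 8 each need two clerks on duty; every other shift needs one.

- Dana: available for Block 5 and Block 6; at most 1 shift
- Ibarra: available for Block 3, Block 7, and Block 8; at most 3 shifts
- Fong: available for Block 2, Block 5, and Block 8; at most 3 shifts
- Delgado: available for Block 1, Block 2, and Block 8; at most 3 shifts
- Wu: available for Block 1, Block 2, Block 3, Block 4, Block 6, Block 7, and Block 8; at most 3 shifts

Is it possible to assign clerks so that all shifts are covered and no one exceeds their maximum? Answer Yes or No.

No

Total capacity is 13 and 12 slots are needed, so capacity alone doesn't rule it out.
Shifts {Block 5, Block 6} need 4 worker-slots in total, but the clerks available for any of those shifts (Dana, Fong, and Wu) can supply at most 3 among them. So no valid schedule exists.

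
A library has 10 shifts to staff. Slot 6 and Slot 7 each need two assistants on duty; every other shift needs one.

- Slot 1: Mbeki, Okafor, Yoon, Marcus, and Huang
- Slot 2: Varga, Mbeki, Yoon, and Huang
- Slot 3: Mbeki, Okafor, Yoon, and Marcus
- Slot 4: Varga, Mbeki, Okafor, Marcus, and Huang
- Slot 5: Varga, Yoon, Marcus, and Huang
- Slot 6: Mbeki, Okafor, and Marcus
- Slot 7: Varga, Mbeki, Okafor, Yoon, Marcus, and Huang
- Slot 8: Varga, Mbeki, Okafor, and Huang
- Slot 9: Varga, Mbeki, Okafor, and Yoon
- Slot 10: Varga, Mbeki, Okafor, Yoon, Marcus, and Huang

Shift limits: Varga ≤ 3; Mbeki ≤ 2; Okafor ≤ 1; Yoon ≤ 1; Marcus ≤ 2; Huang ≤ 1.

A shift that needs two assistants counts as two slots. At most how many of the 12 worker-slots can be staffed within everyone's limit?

10

Total capacity across all assistants is 3+2+1+1+2+1 = 10, and 12 slots are needed, so at most 10 can be filled.
An assignment achieving 10: Slot 1→Marcus, Slot 2→Varga, Slot 3→Mbeki, Slot 4→Marcus, Slot 5→Varga, Slot 6→Mbeki+Okafor, Slot 7→Huang, Slot 8→Varga, Slot 9→Yoon.
Loads: Varga 3/3, Mbeki 2/2, Okafor 1/1, Yoon 1/1, Marcus 2/2, Huang 1/1.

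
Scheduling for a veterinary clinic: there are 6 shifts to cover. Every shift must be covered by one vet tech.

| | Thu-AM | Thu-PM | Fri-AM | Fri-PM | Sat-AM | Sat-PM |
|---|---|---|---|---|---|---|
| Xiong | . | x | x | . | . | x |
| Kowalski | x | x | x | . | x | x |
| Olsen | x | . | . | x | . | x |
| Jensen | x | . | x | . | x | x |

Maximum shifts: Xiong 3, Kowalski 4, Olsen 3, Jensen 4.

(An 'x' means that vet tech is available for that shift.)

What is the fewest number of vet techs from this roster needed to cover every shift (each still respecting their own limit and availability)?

6 slots to fill and no one can take more than 4, so at least ⌈6/4⌉ = 2 vet techs are needed.
Kowalski and Olsen alone can cover everything: Thu-AM→Kowalski, Thu-PM→Kowalski, Fri-AM→Kowalski, Fri-PM→Olsen, Sat-AM→Kowalski, Sat-PM→Olsen.

2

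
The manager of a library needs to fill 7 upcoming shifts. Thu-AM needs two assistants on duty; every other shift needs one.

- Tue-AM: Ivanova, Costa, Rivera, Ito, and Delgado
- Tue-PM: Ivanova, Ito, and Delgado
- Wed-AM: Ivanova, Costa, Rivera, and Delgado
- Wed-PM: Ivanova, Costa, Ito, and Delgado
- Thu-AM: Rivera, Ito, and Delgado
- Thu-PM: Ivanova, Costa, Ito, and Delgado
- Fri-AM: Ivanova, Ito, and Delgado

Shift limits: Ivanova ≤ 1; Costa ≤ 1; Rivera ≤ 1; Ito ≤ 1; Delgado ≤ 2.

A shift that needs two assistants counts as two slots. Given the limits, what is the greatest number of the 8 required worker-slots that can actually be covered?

Total capacity across all assistants is 1+1+1+1+2 = 6, and 8 slots are needed, so at most 6 can be filled.
An assignment achieving 6: Tue-PM→Ivanova, Wed-AM→Costa, Wed-PM→Delgado, Thu-AM→Rivera+Ito, Fri-AM→Delgado.
Loads: Ivanova 1/1, Costa 1/1, Rivera 1/1, Ito 1/1, Delgado 2/2.

6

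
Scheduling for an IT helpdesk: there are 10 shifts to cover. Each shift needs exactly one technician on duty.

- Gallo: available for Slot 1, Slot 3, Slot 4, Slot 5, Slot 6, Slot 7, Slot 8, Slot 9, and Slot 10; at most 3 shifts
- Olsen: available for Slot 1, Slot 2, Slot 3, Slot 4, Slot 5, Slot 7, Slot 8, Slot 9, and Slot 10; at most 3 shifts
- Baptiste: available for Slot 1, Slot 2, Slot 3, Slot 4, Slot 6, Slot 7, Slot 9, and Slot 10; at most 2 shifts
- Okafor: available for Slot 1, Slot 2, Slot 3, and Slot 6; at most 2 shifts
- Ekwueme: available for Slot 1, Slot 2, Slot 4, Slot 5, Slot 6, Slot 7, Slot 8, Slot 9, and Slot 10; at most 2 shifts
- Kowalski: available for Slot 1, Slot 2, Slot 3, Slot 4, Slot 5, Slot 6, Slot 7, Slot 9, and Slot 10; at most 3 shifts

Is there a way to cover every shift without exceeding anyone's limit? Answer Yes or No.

Yes

One valid schedule: Slot 1→Okafor, Slot 2→Olsen, Slot 3→Gallo, Slot 4→Olsen, Slot 5→Gallo, Slot 6→Baptiste, Slot 7→Olsen, Slot 8→Gallo, Slot 9→Baptiste, Slot 10→Ekwueme.
Loads: Gallo 3/3, Olsen 3/3, Baptiste 2/2, Okafor 1/2, Ekwueme 1/2, Kowalski 0/3 — all within limits.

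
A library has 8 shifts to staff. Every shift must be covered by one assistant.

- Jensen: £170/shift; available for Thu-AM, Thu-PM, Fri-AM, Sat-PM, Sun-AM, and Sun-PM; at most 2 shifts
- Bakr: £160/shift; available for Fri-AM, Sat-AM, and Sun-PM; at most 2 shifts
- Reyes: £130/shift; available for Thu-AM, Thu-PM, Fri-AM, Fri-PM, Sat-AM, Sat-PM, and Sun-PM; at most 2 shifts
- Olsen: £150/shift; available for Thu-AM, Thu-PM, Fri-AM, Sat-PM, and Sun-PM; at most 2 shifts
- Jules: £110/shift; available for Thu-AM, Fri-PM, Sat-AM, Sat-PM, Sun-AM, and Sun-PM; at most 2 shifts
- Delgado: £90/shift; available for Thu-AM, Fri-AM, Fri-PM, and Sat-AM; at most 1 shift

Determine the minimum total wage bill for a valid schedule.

£1030

Picking the cheapest available assistant for each shift independently would cost £820, but that ignores the shift limits.
An optimal schedule: Thu-AM→Olsen, Thu-PM→Reyes, Fri-AM→Olsen, Fri-PM→Delgado, Sat-AM→Jules, Sat-PM→Reyes, Sun-AM→Jules, Sun-PM→Bakr.
Total: 150 + 130 + 150 + 90 + 110 + 130 + 110 + 160 = £1030.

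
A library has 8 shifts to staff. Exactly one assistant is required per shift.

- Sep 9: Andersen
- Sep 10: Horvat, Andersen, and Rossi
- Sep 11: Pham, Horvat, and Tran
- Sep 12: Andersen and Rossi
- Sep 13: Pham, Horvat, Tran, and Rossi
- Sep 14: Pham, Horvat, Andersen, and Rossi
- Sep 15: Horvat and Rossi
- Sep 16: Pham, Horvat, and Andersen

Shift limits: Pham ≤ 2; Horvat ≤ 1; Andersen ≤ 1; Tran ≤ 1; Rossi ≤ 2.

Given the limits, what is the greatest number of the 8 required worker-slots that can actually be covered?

Total capacity across all assistants is 2+1+1+1+2 = 7, and 8 slots are needed, so at most 7 can be filled.
An assignment achieving 7: Sep 9→Andersen, Sep 10→Rossi, Sep 11→Pham, Sep 12→Rossi, Sep 13→Tran, Sep 15→Horvat, Sep 16→Pham.
Loads: Pham 2/2, Horvat 1/1, Andersen 1/1, Tran 1/1, Rossi 2/2.

7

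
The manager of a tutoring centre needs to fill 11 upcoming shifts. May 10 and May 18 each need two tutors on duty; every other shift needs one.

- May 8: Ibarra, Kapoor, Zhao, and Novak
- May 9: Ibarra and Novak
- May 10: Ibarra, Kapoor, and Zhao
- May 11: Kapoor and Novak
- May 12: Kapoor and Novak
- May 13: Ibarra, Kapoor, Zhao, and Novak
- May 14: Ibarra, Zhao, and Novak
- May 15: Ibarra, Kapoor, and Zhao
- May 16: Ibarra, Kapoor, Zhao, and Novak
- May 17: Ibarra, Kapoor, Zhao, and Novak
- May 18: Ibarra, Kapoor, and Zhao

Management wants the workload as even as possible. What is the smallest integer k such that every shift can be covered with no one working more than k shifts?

With 4 tutors and 13 worker-slots to fill, someone must work at least ⌈13/4⌉ = 4 shifts, so k ≥ 4.
k = 4 works: May 8→Zhao, May 9→Ibarra, May 10→Ibarra+Kapoor, May 11→Kapoor, May 12→Kapoor, May 13→Zhao, May 14→Ibarra, May 15→Ibarra, May 16→Zhao, May 17→Novak, May 18→Kapoor+Zhao.
Loads: Ibarra 4, Kapoor 4, Zhao 4, Novak 1 — all ≤ 4.

4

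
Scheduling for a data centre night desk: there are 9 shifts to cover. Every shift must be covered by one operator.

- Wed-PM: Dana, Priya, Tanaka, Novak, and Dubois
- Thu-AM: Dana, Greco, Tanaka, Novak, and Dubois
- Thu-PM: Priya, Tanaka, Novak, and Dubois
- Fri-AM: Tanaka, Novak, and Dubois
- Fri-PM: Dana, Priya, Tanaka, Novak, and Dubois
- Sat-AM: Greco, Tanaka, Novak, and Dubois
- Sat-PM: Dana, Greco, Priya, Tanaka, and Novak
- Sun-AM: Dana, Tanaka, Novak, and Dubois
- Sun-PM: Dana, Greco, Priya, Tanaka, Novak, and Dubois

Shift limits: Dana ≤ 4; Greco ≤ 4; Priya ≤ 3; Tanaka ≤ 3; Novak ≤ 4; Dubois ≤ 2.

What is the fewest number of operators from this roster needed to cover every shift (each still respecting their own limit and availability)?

9 slots to fill and no one can take more than 4, so at least ⌈9/4⌉ = 3 operators are needed.
Dana, Greco, and Tanaka alone can cover everything: Wed-PM→Dana, Thu-AM→Dana, Thu-PM→Tanaka, Fri-AM→Tanaka, Fri-PM→Dana, Sat-AM→Greco, Sat-PM→Greco, Sun-AM→Dana, Sun-PM→Greco.

3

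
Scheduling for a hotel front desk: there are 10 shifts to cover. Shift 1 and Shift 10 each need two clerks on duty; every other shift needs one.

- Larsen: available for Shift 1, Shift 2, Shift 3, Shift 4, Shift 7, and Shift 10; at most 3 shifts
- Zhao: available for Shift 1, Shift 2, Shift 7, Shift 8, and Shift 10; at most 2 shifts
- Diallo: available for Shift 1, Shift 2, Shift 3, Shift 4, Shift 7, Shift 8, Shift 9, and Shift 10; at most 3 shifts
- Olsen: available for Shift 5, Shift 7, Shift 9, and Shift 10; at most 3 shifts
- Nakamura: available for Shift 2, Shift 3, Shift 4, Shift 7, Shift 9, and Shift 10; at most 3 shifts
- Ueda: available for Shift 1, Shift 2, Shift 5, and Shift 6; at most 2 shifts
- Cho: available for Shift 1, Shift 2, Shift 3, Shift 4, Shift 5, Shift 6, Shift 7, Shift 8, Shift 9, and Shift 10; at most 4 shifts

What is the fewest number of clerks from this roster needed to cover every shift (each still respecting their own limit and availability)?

4

12 slots to fill and no one can take more than 4, so at least ⌈12/4⌉ = 3 clerks are needed.
Any 3 clerks together have capacity at most 4+3+3 = 10 < 12 slots, so 3 can never suffice.
Larsen, Zhao, Diallo, and Cho alone can cover everything: Shift 1→Diallo+Cho, Shift 2→Larsen, Shift 3→Larsen, Shift 4→Larsen, Shift 5→Cho, Shift 6→Cho, Shift 7→Zhao, Shift 8→Zhao, Shift 9→Diallo, Shift 10→Diallo+Cho.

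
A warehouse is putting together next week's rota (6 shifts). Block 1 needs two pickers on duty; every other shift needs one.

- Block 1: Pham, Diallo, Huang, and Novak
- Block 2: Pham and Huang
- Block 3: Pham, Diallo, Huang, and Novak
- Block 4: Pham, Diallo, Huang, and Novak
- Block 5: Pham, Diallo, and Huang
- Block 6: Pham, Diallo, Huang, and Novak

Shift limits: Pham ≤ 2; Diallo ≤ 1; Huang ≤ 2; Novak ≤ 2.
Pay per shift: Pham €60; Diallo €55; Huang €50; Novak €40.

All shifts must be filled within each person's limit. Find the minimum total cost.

€355

Picking the cheapest available picker for each shift independently would cost €310, but that ignores the shift limits.
An optimal schedule: Block 1→Huang+Novak, Block 2→Pham, Block 3→Diallo, Block 4→Huang, Block 5→Pham, Block 6→Novak.
Total: 50 + 40 + 60 + 55 + 50 + 60 + 40 = €355.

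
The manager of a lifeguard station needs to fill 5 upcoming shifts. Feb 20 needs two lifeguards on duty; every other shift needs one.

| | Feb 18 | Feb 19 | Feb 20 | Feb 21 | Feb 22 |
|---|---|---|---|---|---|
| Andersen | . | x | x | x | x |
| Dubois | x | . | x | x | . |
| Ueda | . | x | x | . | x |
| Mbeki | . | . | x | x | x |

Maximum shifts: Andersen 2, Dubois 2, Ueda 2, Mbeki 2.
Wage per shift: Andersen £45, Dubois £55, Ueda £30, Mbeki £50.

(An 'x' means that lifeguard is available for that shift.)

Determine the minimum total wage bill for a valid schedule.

£255

Feb 18 can only be covered by Dubois, so that assignment is forced.
Picking the cheapest available lifeguard for each shift independently would cost £235, but that ignores the shift limits.
An optimal schedule: Feb 18→Dubois, Feb 19→Ueda, Feb 20→Andersen+Mbeki, Feb 21→Andersen, Feb 22→Ueda.
Total: 55 + 30 + 45 + 50 + 45 + 30 = £255.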